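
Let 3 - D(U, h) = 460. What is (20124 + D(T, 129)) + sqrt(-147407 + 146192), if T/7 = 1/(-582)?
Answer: 19667 + 9*I*sqrt(15) ≈ 19667.0 + 34.857*I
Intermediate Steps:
T = -7/582 (T = 7/(-582) = 7*(-1/582) = -7/582 ≈ -0.012027)
D(U, h) = -457 (D(U, h) = 3 - 1*460 = 3 - 460 = -457)
(20124 + D(T, 129)) + sqrt(-147407 + 146192) = (20124 - 457) + sqrt(-147407 + 146192) = 19667 + sqrt(-1215) = 19667 + 9*I*sqrt(15)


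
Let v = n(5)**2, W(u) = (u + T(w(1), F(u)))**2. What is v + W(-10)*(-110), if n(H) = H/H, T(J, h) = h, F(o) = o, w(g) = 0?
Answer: -43999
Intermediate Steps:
n(H) = 1
W(u) = 4*u**2 (W(u) = (u + u)**2 = (2*u)**2 = 4*u**2)
v = 1 (v = 1**2 = 1)
v + W(-10)*(-110) = 1 + (4*(-10)**2)*(-110) = 1 + (4*100)*(-110) = 1 + 400*(-110) = 1 - 44000 = -43999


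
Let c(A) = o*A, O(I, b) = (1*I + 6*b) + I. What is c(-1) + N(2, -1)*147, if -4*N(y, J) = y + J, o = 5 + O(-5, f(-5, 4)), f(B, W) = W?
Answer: -223/4 ≈ -55.750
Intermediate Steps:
O(I, b) = 2*I + 6*b (O(I, b) = (I + 6*b) + I = 2*I + 6*b)
o = 19 (o = 5 + (2*(-5) + 6*4) = 5 + (-10 + 24) = 5 + 14 = 19)
N(y, J) = -J/4 - y/4 (N(y, J) = -(y + J)/4 = -(J + y)/4 = -J/4 - y/4)
c(A) = 19*A
c(-1) + N(2, -1)*147 = 19*(-1) + (-1/4*(-1) - 1/4*2)*147 = -19 + (1/4 - 1/2)*147 = -19 - 1/4*147 = -19 - 147/4 = -223/4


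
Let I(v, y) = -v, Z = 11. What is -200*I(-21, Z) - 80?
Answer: -4280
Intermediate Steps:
-200*I(-21, Z) - 80 = -(-200)*(-21) - 80 = -200*21 - 80 = -4200 - 80 = -4280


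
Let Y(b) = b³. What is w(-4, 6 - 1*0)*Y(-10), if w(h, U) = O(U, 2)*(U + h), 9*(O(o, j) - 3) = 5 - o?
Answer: -52000/9 ≈ -5777.8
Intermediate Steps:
O(o, j) = 32/9 - o/9 (O(o, j) = 3 + (5 - o)/9 = 3 + (5/9 - o/9) = 32/9 - o/9)
w(h, U) = (32/9 - U/9)*(U + h)
w(-4, 6 - 1*0)*Y(-10) = -(-32 + (6 - 1*0))*((6 - 1*0) - 4)/9*(-10)³ = -(-32 + (6 + 0))*((6 + 0) - 4)/9*(-1000) = -(-32 + 6)*(6 - 4)/9*(-1000) = -⅑*(-26)*2*(-1000) = (52/9)*(-1000) = -52000/9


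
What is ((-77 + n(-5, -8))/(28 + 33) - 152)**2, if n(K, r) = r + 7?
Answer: 87422500/3721 ≈ 23494.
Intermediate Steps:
n(K, r) = 7 + r
((-77 + n(-5, -8))/(28 + 33) - 152)**2 = ((-77 + (7 - 8))/(28 + 33) - 152)**2 = ((-77 - 1)/61 - 152)**2 = (-78*1/61 - 152)**2 = (-78/61 - 152)**2 = (-9350/61)**2 = 87422500/3721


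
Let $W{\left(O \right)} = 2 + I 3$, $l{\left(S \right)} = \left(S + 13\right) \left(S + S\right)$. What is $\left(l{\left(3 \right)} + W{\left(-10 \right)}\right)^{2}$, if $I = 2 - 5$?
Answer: $7921$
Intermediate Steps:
$l{\left(S \right)} = 2 S \left(13 + S\right)$ ($l{\left(S \right)} = \left(13 + S\right) 2 S = 2 S \left(13 + S\right)$)
$I = -3$ ($I = 2 - 5 = -3$)
$W{\left(O \right)} = -7$ ($W{\left(O \right)} = 2 - 9 = -7$)
$\left(l{\left(3 \right)} + W{\left(-10 \right)}\right)^{2} = \left(2 \cdot 3 \left(13 + 3\right) - 7\right)^{2} = \left(2 \cdot 3 \cdot 16 - 7\right)^{2} = \left(96 - 7\right)^{2} = 89^{2} = 7921$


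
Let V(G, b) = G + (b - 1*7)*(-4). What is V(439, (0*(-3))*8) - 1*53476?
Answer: -53009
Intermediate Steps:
V(G, b) = 28 + G - 4*b (V(G, b) = G + (b - 7)*(-4) = G + (-7 + b)*(-4) = G + (28 - 4*b) = 28 + G - 4*b)
V(439, (0*(-3))*8) - 1*53476 = (28 + 439 - 4*0*(-3)*8) - 1*53476 = (28 + 439 - 0*8) - 53476 = (28 + 439 - 4*0) - 53476 = (28 + 439 + 0) - 53476 = 467 - 53476 = -53009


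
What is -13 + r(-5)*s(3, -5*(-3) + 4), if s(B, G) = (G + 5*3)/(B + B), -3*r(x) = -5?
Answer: -32/9 ≈ -3.5556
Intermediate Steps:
r(x) = 5/3 (r(x) = -1/3*(-5) = 5/3)
s(B, G) = (15 + G)/(2*B) (s(B, G) = (G + 15)/((2*B)) = (15 + G)*(1/(2*B)) = (15 + G)/(2*B))
-13 + r(-5)*s(3, -5*(-3) + 4) = -13 + 5*((1/2)*(15 + (-5*(-3) + 4))/3)/3 = -13 + 5*((1/2)*(1/3)*(15 + (15 + 4)))/3 = -13 + 5*((1/2)*(1/3)*(15 + 19))/3 = -13 + 5*((1/2)*(1/3)*34)/3 = -13 + (5/3)*(17/3) = -13 + 85/9 = -32/9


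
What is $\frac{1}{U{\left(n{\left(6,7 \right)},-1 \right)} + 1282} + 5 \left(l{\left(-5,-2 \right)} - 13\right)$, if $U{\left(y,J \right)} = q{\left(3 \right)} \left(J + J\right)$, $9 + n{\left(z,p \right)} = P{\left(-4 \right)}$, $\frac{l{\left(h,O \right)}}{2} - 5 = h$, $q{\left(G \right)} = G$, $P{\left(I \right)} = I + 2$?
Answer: $- \frac{82939}{1276} \approx -64.999$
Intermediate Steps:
$P{\left(I \right)} = 2 + I$
$l{\left(h,O \right)} = 10 + 2 h$
$n{\left(z,p \right)} = -11$ ($n{\left(z,p \right)} = -9 + \left(2 - 4\right) = -9 - 2 = -11$)
$U{\left(y,J \right)} = 6 J$ ($U{\left(y,J \right)} = 3 \left(J + J\right) = 3 \cdot 2 J = 6 J$)
$\frac{1}{U{\left(n{\left(6,7 \right)},-1 \right)} + 1282} + 5 \left(l{\left(-5,-2 \right)} - 13\right) = \frac{1}{6 \left(-1\right) + 1282} + 5 \left(\left(10 + 2 \left(-5\right)\right) - 13\right) = \frac{1}{-6 + 1282} + 5 \left(\left(10 - 10\right) - 13\right) = \frac{1}{1276} + 5 \left(0 - 13\right) = \frac{1}{1276} + 5 \left(-13\right) = \frac{1}{1276} - 65 = - \frac{82939}{1276}$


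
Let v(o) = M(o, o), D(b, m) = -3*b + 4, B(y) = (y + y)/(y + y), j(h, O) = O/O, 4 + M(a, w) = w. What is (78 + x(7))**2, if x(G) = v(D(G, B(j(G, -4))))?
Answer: 3249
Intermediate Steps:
M(a, w) = -4 + w
j(h, O) = 1
B(y) = 1 (B(y) = (2*y)/((2*y)) = (2*y)*(1/(2*y)) = 1)
D(b, m) = 4 - 3*b
v(o) = -4 + o
x(G) = -3*G (x(G) = -4 + (4 - 3*G) = -3*G)
(78 + x(7))**2 = (78 - 3*7)**2 = (78 - 21)**2 = 57**2 = 3249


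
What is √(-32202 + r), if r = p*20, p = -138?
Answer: I*√34962 ≈ 186.98*I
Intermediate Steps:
r = -2760 (r = -138*20 = -2760)
√(-32202 + r) = √(-32202 - 2760) = √(-34962) = I*√34962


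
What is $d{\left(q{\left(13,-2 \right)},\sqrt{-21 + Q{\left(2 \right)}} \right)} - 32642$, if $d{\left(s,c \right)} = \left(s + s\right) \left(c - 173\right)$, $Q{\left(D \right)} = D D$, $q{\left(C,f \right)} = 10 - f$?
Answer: $-36794 + 24 i \sqrt{17} \approx -36794.0 + 98.955 i$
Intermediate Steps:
$Q{\left(D \right)} = D^{2}$
$d{\left(s,c \right)} = 2 s \left(-173 + c\right)$
$d{\left(q{\left(13,-2 \right)},\sqrt{-21 + Q{\left(2 \right)}} \right)} - 32642 = 2 \left(10 - -2\right) \left(-173 + \sqrt{-21 + 2^{2}}\right) - 32642 = 2 \left(10 + 2\right) \left(-173 + \sqrt{-21 + 4}\right) - 32642 = 2 \cdot 12 \left(-173 + \sqrt{-17}\right) - 32642 = 2 \cdot 12 \left(-173 + i \sqrt{17}\right) - 32642 = \left(-4152 + 24 i \sqrt{17}\right) - 32642 = -36794 + 24 i \sqrt{17}$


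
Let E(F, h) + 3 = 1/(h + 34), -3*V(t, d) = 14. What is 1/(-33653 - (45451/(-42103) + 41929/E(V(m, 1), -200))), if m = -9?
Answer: -21009397/413960667150 ≈ -5.0752e-5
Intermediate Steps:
V(t, d) = -14/3 (V(t, d) = -⅓*14 = -14/3)
E(F, h) = -3 + 1/(34 + h) (E(F, h) = -3 + 1/(h + 34) = -3 + 1/(34 + h))
1/(-33653 - (45451/(-42103) + 41929/E(V(m, 1), -200))) = 1/(-33653 - (45451/(-42103) + 41929/(((-101 - 3*(-200))/(34 - 200))))) = 1/(-33653 - (45451*(-1/42103) + 41929/(((-101 + 600)/(-166))))) = 1/(-33653 - (-45451/42103 + 41929/((-1/166*499)))) = 1/(-33653 - (-45451/42103 + 41929/(-499/166))) = 1/(-33653 - (-45451/42103 + 41929*(-166/499))) = 1/(-33653 - (-45451/42103 - 6960214/499)) = 1/(-33653 - 1*(-293068570091/21009397)) = 1/(-33653 + 293068570091/21009397) = 1/(-413960667150/21009397) = -21009397/413960667150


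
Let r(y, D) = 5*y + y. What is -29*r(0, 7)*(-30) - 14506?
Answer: -14506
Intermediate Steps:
r(y, D) = 6*y
-29*r(0, 7)*(-30) - 14506 = -174*0*(-30) - 14506 = -29*0*(-30) - 14506 = 0*(-30) - 14506 = 0 - 14506 = -14506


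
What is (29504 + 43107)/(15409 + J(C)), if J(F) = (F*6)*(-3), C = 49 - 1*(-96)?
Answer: 72611/12799 ≈ 5.6732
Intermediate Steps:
C = 145 (C = 49 + 96 = 145)
J(F) = -18*F (J(F) = (6*F)*(-3) = -18*F)
(29504 + 43107)/(15409 + J(C)) = (29504 + 43107)/(15409 - 18*145) = 72611/(15409 - 2610) = 72611/12799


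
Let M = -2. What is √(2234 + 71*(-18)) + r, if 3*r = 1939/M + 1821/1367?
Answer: -2646971/8202 + 2*√239 ≈ -291.80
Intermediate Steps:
r = -2646971/8202 (r = (1939/(-2) + 1821/1367)/3 = (1939*(-½) + 1821*(1/1367))/3 = (-1939/2 + 1821/1367)/3 = (⅓)*(-2646971/2734) = -2646971/8202 ≈ -322.72)
√(2234 + 71*(-18)) + r = √(2234 + 71*(-18)) - 2646971/8202 = √(2234 - 1278) - 2646971/8202 = √956 - 2646971/8202 = 2*√239 - 2646971/8202 = -2646971/8202 + 2*√239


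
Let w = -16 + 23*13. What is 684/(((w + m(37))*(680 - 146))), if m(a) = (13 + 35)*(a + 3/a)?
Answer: 4218/6793103 ≈ 0.00062092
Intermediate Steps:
m(a) = 48*a + 144/a (m(a) = 48*(a + 3/a) = 48*a + 144/a)
w = 283 (w = -16 + 299 = 283)
684/(((w + m(37))*(680 - 146))) = 684/(((283 + (48*37 + 144/37))*(680 - 146))) = 684/(((283 + (1776 + 144*(1/37)))*534)) = 684/(((283 + (1776 + 144/37))*534)) = 684/(((283 + 65856/37)*534)) = 684/(((76327/37)*534)) = 684/(40758618/37) = 684*(37/40758618) = 4218/6793103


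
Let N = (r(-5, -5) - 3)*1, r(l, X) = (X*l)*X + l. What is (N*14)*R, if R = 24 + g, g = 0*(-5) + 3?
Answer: -50274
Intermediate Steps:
g = 3 (g = 0 + 3 = 3)
R = 27 (R = 24 + 3 = 27)
r(l, X) = l + l*X² (r(l, X) = l*X² + l = l + l*X²)
N = -133 (N = (-5*(1 + (-5)²) - 3)*1 = (-5*(1 + 25) - 3)*1 = (-5*26 - 3)*1 = (-130 - 3)*1 = -133*1 = -133)
(N*14)*R = -133*14*27 = -1862*27 = -50274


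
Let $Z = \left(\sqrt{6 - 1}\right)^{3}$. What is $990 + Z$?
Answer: $990 + 5 \sqrt{5} \approx 1001.2$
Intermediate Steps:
$Z = 5 \sqrt{5}$ ($Z = \left(\sqrt{5}\right)^{3} = 5 \sqrt{5} \approx 11.18$)
$990 + Z = 990 + 5 \sqrt{5}$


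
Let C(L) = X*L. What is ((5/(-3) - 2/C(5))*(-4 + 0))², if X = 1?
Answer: 15376/225 ≈ 68.338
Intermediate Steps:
C(L) = L (C(L) = 1*L = L)
((5/(-3) - 2/C(5))*(-4 + 0))² = ((5/(-3) - 2/5)*(-4 + 0))² = ((5*(-⅓) - 2*⅕)*(-4))² = ((-5/3 - ⅖)*(-4))² = (-31/15*(-4))² = (124/15)² = 15376/225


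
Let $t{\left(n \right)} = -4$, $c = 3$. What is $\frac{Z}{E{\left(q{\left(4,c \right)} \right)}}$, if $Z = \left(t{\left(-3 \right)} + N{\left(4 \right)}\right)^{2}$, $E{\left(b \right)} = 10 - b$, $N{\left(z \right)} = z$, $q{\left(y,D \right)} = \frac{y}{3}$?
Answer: $0$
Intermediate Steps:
$q{\left(y,D \right)} = \frac{y}{3}$ ($q{\left(y,D \right)} = y \frac{1}{3} = \frac{y}{3}$)
$Z = 0$ ($Z = \left(-4 + 4\right)^{2} = 0^{2} = 0$)
$\frac{Z}{E{\left(q{\left(4,c \right)} \right)}} = \frac{0}{10 - \frac{1}{3} \cdot 4} = \frac{0}{10 - \frac{4}{3}} = \frac{0}{\frac{26}{3}} = 0 \cdot \frac{3}{26} = 0$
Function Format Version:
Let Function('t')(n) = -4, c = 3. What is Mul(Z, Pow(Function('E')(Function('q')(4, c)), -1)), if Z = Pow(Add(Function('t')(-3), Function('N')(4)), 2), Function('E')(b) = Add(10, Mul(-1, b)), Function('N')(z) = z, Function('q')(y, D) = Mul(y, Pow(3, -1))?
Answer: 0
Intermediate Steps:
Function('q')(y, D) = Mul(Rational(1, 3), y) (Function('q')(y, D) = Mul(y, Rational(1, 3)) = Mul(Rational(1, 3), y))
Z = 0 (Z = Pow(Add(-4, 4), 2) = Pow(0, 2) = 0)
Mul(Z, Pow(Function('E')(Function('q')(4, c)), -1)) = Mul(0, Pow(Add(10, Mul(-1, Mul(Rational(1, 3), 4))), -1)) = Mul(0, Pow(Add(10, Mul(-1, Rational(4, 3))), -1)) = Mul(0, Pow(Add(10, Rational(-4, 3)), -1)) = Mul(0, Pow(Rational(26, 3), -1)) = Mul(0, Rational(3, 26)) = 0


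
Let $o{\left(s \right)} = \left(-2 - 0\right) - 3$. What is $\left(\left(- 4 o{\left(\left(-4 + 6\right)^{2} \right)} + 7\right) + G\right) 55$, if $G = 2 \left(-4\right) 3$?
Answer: $165$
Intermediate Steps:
$o{\left(s \right)} = -5$ ($o{\left(s \right)} = \left(-2 + 0\right) - 3 = -2 - 3 = -5$)
$G = -24$ ($G = \left(-8\right) 3 = -24$)
$\left(\left(- 4 o{\left(\left(-4 + 6\right)^{2} \right)} + 7\right) + G\right) 55 = \left(\left(\left(-4\right) \left(-5\right) + 7\right) - 24\right) 55 = \left(\left(20 + 7\right) - 24\right) 55 = \left(27 - 24\right) 55 = 3 \cdot 55 = 165$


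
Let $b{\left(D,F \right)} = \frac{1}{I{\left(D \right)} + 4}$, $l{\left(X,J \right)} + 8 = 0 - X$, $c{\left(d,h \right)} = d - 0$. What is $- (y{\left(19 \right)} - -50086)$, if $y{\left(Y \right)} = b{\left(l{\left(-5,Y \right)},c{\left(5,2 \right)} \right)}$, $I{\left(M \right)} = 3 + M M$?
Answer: $- \frac{801377}{16} \approx -50086.0$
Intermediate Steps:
$I{\left(M \right)} = 3 + M^{2}$
$c{\left(d,h \right)} = d$ ($c{\left(d,h \right)} = d + 0 = d$)
$l{\left(X,J \right)} = -8 - X$ ($l{\left(X,J \right)} = -8 + \left(0 - X\right) = -8 - X$)
$b{\left(D,F \right)} = \frac{1}{7 + D^{2}}$ ($b{\left(D,F \right)} = \frac{1}{\left(3 + D^{2}\right) + 4} = \frac{1}{7 + D^{2}}$)
$y{\left(Y \right)} = \frac{1}{16}$ ($y{\left(Y \right)} = \frac{1}{7 + \left(-8 - -5\right)^{2}} = \frac{1}{7 + \left(-8 + 5\right)^{2}} = \frac{1}{7 + \left(-3\right)^{2}} = \frac{1}{7 + 9} = \frac{1}{16}$)
$- (y{\left(19 \right)} - -50086) = - (\frac{1}{16} - -50086) = - (\frac{1}{16} + 50086) = \left(-1\right) \frac{801377}{16} = - \frac{801377}{16}$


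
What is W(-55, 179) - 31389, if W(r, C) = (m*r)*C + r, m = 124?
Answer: -1252224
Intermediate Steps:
W(r, C) = r + 124*C*r (W(r, C) = (124*r)*C + r = 124*C*r + r = r + 124*C*r)
W(-55, 179) - 31389 = -55*(1 + 124*179) - 31389 = -55*(1 + 22196) - 31389 = -55*22197 - 31389 = -1220835 - 31389 = -1252224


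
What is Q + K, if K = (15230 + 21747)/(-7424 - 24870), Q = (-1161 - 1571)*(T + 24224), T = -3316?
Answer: -1844654501841/32294 ≈ -5.7121e+7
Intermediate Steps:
Q = -57120656 (Q = (-1161 - 1571)*(-3316 + 24224) = -2732*20908 = -57120656)
K = -36977/32294 (K = 36977/(-32294) = 36977*(-1/32294) = -36977/32294 ≈ -1.1450)
Q + K = -57120656 - 36977/32294 = -1844654501841/32294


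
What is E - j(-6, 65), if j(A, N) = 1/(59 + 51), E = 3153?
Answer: 346829/110 ≈ 3153.0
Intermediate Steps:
j(A, N) = 1/110
E - j(-6, 65) = 3153 - 1*1/110 = 3153 - 1/110 = 346829/110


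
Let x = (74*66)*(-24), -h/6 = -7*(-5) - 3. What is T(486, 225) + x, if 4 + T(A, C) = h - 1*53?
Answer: -117465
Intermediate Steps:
h = -192 (h = -6*(-7*(-5) - 3) = -6*(35 - 3) = -6*32 = -192)
T(A, C) = -249 (T(A, C) = -4 + (-192 - 1*53) = -4 + (-192 - 53) = -4 - 245 = -249)
x = -117216 (x = 4884*(-24) = -117216)
T(486, 225) + x = -249 - 117216 = -117465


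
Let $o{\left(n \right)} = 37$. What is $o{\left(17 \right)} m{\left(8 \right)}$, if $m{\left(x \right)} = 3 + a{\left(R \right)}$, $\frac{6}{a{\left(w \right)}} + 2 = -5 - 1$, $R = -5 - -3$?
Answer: $\frac{333}{4} \approx 83.25$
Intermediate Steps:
$R = -2$ ($R = -5 + 3 = -2$)
$a{\left(w \right)} = - \frac{3}{4}$ ($a{\left(w \right)} = \frac{6}{-2 - 6} = \frac{6}{-8} = 6 \left(- \frac{1}{8}\right) = - \frac{3}{4}$)
$m{\left(x \right)} = \frac{9}{4}$ ($m{\left(x \right)} = 3 - \frac{3}{4} = \frac{9}{4}$)
$o{\left(17 \right)} m{\left(8 \right)} = 37 \cdot \frac{9}{4} = \frac{333}{4}$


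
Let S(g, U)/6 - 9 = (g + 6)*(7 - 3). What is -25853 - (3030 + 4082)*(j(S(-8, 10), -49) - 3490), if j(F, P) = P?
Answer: 25143515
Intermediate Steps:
S(g, U) = 198 + 24*g (S(g, U) = 54 + 6*((g + 6)*(7 - 3)) = 54 + 6*((6 + g)*4) = 54 + 6*(24 + 4*g) = 54 + (144 + 24*g) = 198 + 24*g)
-25853 - (3030 + 4082)*(j(S(-8, 10), -49) - 3490) = -25853 - (3030 + 4082)*(-49 - 3490) = -25853 - 7112*(-3539) = -25853 - 1*(-25169368) = -25853 + 25169368 = 25143515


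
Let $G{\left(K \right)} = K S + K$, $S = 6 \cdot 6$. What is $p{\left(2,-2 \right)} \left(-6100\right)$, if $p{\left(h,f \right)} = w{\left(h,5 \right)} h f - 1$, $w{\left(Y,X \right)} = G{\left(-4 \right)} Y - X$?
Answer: $-7338300$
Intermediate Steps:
$S = 36$
$G{\left(K \right)} = 37 K$ ($G{\left(K \right)} = K 36 + K = 36 K + K = 37 K$)
$w{\left(Y,X \right)} = - X - 148 Y$ ($w{\left(Y,X \right)} = 37 \left(-4\right) Y - X = - 148 Y - X = - X - 148 Y$)
$p{\left(h,f \right)} = -1 + f h \left(-5 - 148 h\right)$ ($p{\left(h,f \right)} = \left(\left(-1\right) 5 - 148 h\right) h f - 1 = \left(-5 - 148 h\right) h f - 1 = h \left(-5 - 148 h\right) f - 1 = f h \left(-5 - 148 h\right) - 1 = -1 + f h \left(-5 - 148 h\right)$)
$p{\left(2,-2 \right)} \left(-6100\right) = \left(-1 - \left(-2\right) 2 \left(5 + 148 \cdot 2\right)\right) \left(-6100\right) = \left(-1 - \left(-2\right) 2 \left(5 + 296\right)\right) \left(-6100\right) = \left(-1 - \left(-2\right) 2 \cdot 301\right) \left(-6100\right) = \left(-1 + 1204\right) \left(-6100\right) = 1203 \left(-6100\right) = -7338300$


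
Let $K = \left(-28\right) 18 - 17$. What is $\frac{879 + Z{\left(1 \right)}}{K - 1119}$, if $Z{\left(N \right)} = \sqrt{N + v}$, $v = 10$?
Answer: $- \frac{879}{1640} - \frac{\sqrt{11}}{1640} \approx -0.538$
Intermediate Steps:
$Z{\left(N \right)} = \sqrt{10 + N}$ ($Z{\left(N \right)} = \sqrt{N + 10} = \sqrt{10 + N}$)
$K = -521$ ($K = -504 - 17 = -521$)
$\frac{879 + Z{\left(1 \right)}}{K - 1119} = \frac{879 + \sqrt{10 + 1}}{-521 - 1119} = \frac{879 + \sqrt{11}}{-1640} = \left(879 + \sqrt{11}\right) \left(- \frac{1}{1640}\right) = - \frac{879}{1640} - \frac{\sqrt{11}}{1640}$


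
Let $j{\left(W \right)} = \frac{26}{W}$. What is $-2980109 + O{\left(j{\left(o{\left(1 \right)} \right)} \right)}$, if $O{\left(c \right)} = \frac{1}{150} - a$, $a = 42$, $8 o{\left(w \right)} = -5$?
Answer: $- \frac{447022649}{150} \approx -2.9802 \cdot 10^{6}$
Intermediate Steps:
$o{\left(w \right)} = - \frac{5}{8}$ ($o{\left(w \right)} = \frac{1}{8} \left(-5\right) = - \frac{5}{8}$)
$O{\left(c \right)} = - \frac{6299}{150}$ ($O{\left(c \right)} = \frac{1}{150} - 42 = - \frac{6299}{150}$)
$-2980109 + O{\left(j{\left(o{\left(1 \right)} \right)} \right)} = -2980109 - \frac{6299}{150} = - \frac{447022649}{150}$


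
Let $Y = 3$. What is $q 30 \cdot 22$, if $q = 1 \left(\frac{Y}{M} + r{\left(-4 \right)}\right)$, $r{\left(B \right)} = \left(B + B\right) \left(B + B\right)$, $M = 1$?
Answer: $44220$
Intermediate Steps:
$r{\left(B \right)} = 4 B^{2}$ ($r{\left(B \right)} = 2 B 2 B = 4 B^{2}$)
$q = 67$ ($q = 1 \left(\frac{3}{1} + 4 \left(-4\right)^{2}\right) = 1 \left(3 \cdot 1 + 4 \cdot 16\right) = 1 \left(3 + 64\right) = 1 \cdot 67 = 67$)
$q 30 \cdot 22 = 67 \cdot 30 \cdot 22 = 2010 \cdot 22 = 44220$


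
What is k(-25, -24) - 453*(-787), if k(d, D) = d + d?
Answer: 356461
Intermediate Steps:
k(d, D) = 2*d
k(-25, -24) - 453*(-787) = 2*(-25) - 453*(-787) = -50 + 356511 = 356461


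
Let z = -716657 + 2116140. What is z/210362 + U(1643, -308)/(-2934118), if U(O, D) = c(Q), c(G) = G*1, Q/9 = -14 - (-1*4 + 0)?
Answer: 2053133596787/308613465358 ≈ 6.6528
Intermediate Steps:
Q = -90 (Q = 9*(-14 - (-1*4 + 0)) = 9*(-14 - (-4 + 0)) = 9*(-14 - 1*(-4)) = 9*(-14 + 4) = 9*(-10) = -90)
z = 1399483
c(G) = G
U(O, D) = -90
z/210362 + U(1643, -308)/(-2934118) = 1399483/210362 - 90/(-2934118) = 1399483*(1/210362) - 90*(-1/2934118) = 1399483/210362 + 45/1467059 = 2053133596787/308613465358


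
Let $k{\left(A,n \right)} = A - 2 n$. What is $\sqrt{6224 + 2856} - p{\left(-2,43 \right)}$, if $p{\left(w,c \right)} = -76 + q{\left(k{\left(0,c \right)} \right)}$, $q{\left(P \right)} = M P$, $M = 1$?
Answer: $162 + 2 \sqrt{2270} \approx 257.29$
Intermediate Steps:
$q{\left(P \right)} = P$ ($q{\left(P \right)} = 1 P = P$)
$p{\left(w,c \right)} = -76 - 2 c$ ($p{\left(w,c \right)} = -76 + \left(0 - 2 c\right) = -76 - 2 c$)
$\sqrt{6224 + 2856} - p{\left(-2,43 \right)} = \sqrt{6224 + 2856} - \left(-76 - 86\right) = \sqrt{9080} - \left(-76 - 86\right) = 2 \sqrt{2270} - -162 = 2 \sqrt{2270} + 162 = 162 + 2 \sqrt{2270}$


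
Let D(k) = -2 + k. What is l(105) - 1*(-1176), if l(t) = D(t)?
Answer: 1279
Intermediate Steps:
l(t) = -2 + t
l(105) - 1*(-1176) = (-2 + 105) - 1*(-1176) = 103 + 1176 = 1279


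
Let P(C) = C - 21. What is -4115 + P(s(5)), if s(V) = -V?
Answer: -4141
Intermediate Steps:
P(C) = -21 + C
-4115 + P(s(5)) = -4115 + (-21 - 1*5) = -4115 + (-21 - 5) = -4115 - 26 = -4141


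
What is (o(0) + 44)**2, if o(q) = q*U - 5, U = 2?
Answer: 1521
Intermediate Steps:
o(q) = -5 + 2*q (o(q) = q*2 - 5 = 2*q - 5 = -5 + 2*q)
(o(0) + 44)**2 = ((-5 + 2*0) + 44)**2 = ((-5 + 0) + 44)**2 = (-5 + 44)**2 = 39**2 = 1521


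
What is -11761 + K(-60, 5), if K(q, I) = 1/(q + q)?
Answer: -1411321/120 ≈ -11761.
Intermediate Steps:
K(q, I) = 1/(2*q)
-11761 + K(-60, 5) = -11761 + (½)/(-60) = -11761 + (½)*(-1/60) = -11761 - 1/120 = -1411321/120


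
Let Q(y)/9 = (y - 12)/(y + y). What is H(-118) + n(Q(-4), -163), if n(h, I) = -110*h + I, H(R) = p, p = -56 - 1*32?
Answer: -2231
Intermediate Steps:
p = -88 (p = -56 - 32 = -88)
Q(y) = 9*(-12 + y)/(2*y) (Q(y) = 9*((y - 12)/(y + y)) = 9*((-12 + y)/((2*y))) = 9*((-12 + y)*(1/(2*y))) = 9*((-12 + y)/(2*y)) = 9*(-12 + y)/(2*y))
H(R) = -88
n(h, I) = I - 110*h
H(-118) + n(Q(-4), -163) = -88 + (-163 - 110*(9/2 - 54/(-4))) = -88 + (-163 - 110*(9/2 - 54*(-1/4))) = -88 + (-163 - 110*(9/2 + 27/2)) = -88 + (-163 - 110*18) = -88 + (-163 - 1980) = -88 - 2143 = -2231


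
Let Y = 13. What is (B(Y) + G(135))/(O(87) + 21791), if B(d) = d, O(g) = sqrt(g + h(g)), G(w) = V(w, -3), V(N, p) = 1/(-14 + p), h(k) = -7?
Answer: 4794020/8072409217 - 880*sqrt(5)/8072409217 ≈ 0.00059363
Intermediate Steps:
G(w) = -1/17 (G(w) = 1/(-14 - 3) = 1/(-17) = -1/17)
O(g) = sqrt(-7 + g) (O(g) = sqrt(g - 7) = sqrt(-7 + g))
(B(Y) + G(135))/(O(87) + 21791) = (13 - 1/17)/(sqrt(-7 + 87) + 21791) = 220/(17*(sqrt(80) + 21791)) = 220/(17*(4*sqrt(5) + 21791)) = 220/(17*(21791 + 4*sqrt(5)))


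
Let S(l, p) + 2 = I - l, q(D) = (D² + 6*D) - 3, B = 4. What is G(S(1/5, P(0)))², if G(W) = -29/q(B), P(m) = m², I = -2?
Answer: 841/1369 ≈ 0.61432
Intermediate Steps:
q(D) = -3 + D² + 6*D
S(l, p) = -4 - l (S(l, p) = -2 + (-2 - l) = -4 - l)
G(W) = -29/37 (G(W) = -29/(-3 + 4² + 6*4) = -29/(-3 + 16 + 24) = -29/37)
G(S(1/5, P(0)))² = (-29/37)² = 841/1369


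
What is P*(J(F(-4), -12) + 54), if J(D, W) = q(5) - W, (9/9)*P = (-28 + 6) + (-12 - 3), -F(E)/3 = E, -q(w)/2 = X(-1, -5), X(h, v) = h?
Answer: -2516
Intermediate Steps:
q(w) = 2 (q(w) = -2*(-1) = 2)
F(E) = -3*E
P = -37 (P = (-28 + 6) + (-12 - 3) = -22 - 15 = -37)
J(D, W) = 2 - W
P*(J(F(-4), -12) + 54) = -37*((2 - 1*(-12)) + 54) = -37*((2 + 12) + 54) = -37*(14 + 54) = -37*68 = -2516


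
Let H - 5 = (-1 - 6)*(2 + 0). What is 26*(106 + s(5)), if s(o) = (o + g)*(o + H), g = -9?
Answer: 3172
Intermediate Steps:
H = -9 (H = 5 + (-1 - 6)*(2 + 0) = 5 - 7*2 = 5 - 14 = -9)
s(o) = (-9 + o)² (s(o) = (o - 9)*(o - 9) = (-9 + o)*(-9 + o) = (-9 + o)²)
26*(106 + s(5)) = 26*(106 + (81 + 5² - 18*5)) = 26*(106 + (81 + 25 - 90)) = 26*(106 + 16) = 26*122 = 3172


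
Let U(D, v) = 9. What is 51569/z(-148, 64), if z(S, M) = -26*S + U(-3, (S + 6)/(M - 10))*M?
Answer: 7367/632 ≈ 11.657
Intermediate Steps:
z(S, M) = -26*S + 9*M
51569/z(-148, 64) = 51569/(-26*(-148) + 9*64) = 51569/(3848 + 576) = 51569/4424 = 51569*(1/4424) = 7367/632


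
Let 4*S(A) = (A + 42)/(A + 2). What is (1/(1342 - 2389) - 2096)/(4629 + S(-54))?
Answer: -114114676/252024417 ≈ -0.45279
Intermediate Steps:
S(A) = (42 + A)/(4*(2 + A)) (S(A) = ((A + 42)/(A + 2))/4 = ((42 + A)/(2 + A))/4 = (42 + A)/(4*(2 + A)))
(1/(1342 - 2389) - 2096)/(4629 + S(-54)) = (1/(1342 - 2389) - 2096)/(4629 + (42 - 54)/(4*(2 - 54))) = (1/(-1047) - 2096)/(4629 + (¼)*(-12)/(-52)) = (-1/1047 - 2096)/(4629 + (¼)*(-1/52)*(-12)) = -2194513/(1047*(4629 + 3/52)) = -2194513/(1047*240711/52) = -2194513/1047*52/240711 = -114114676/252024417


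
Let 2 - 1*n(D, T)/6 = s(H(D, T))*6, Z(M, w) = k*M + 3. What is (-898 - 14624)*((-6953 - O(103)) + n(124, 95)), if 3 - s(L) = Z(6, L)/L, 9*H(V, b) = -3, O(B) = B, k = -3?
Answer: 85867704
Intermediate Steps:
Z(M, w) = 3 - 3*M (Z(M, w) = -3*M + 3 = 3 - 3*M)
H(V, b) = -⅓ (H(V, b) = (⅑)*(-3) = -⅓)
s(L) = 3 + 15/L (s(L) = 3 - (3 - 3*6)/L = 3 - (3 - 18)/L = 3 - (-15)/L = 3 + 15/L)
n(D, T) = 1524 (n(D, T) = 12 - 6*(3 + 15/(-⅓))*6 = 12 - 6*(3 + 15*(-3))*6 = 12 - 6*(3 - 45)*6 = 12 - (-252)*6 = 12 - 6*(-252) = 12 + 1512 = 1524)
(-898 - 14624)*((-6953 - O(103)) + n(124, 95)) = (-898 - 14624)*((-6953 - 1*103) + 1524) = -15522*((-6953 - 103) + 1524) = -15522*(-7056 + 1524) = -15522*(-5532) = 85867704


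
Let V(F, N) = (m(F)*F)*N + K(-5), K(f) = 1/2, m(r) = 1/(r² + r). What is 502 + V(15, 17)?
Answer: 8057/16 ≈ 503.56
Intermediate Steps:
m(r) = 1/(r + r²)
K(f) = ½
V(F, N) = ½ + N/(1 + F) (V(F, N) = ((1/(F*(1 + F)))*F)*N + ½ = N/(1 + F) + ½ = ½ + N/(1 + F))
502 + V(15, 17) = 502 + (1 + 15 + 2*17)/(2*(1 + 15)) = 502 + (½)*(1 + 15 + 34)/16 = 502 + (½)*(1/16)*50 = 502 + 25/16 = 8057/16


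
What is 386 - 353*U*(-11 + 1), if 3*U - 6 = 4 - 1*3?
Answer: 25868/3 ≈ 8622.7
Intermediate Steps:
U = 7/3 (U = 2 + (4 - 1*3)/3 = 2 + (4 - 3)/3 = 2 + (1/3)*1 = 2 + 1/3 = 7/3 ≈ 2.3333)
386 - 353*U*(-11 + 1) = 386 - 2471*(-11 + 1)/3 = 386 - 2471*(-10)/3 = 386 - 353*(-70/3) = 386 + 24710/3 = 25868/3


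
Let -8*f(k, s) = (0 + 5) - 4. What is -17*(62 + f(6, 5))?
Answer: -8415/8 ≈ -1051.9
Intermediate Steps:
f(k, s) = -⅛ (f(k, s) = -((0 + 5) - 4)/8 = -(5 - 4)/8 = -⅛*1 = -⅛)
-17*(62 + f(6, 5)) = -17*(62 - ⅛) = -17*495/8 = -8415/8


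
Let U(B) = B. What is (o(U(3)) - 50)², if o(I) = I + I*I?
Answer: 1444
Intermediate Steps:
o(I) = I + I²
(o(U(3)) - 50)² = (3*(1 + 3) - 50)² = (3*4 - 50)² = (12 - 50)² = (-38)² = 1444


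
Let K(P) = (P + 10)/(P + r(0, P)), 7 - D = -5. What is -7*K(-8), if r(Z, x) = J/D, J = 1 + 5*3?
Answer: 21/10 ≈ 2.1000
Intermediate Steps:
D = 12 (D = 7 - 1*(-5) = 7 + 5 = 12)
J = 16 (J = 1 + 15 = 16)
r(Z, x) = 4/3 (r(Z, x) = 16/12 = 16*(1/12) = 4/3)
K(P) = (10 + P)/(4/3 + P) (K(P) = (P + 10)/(P + 4/3) = (10 + P)/(4/3 + P))
-7*K(-8) = -21*(10 - 8)/(4 + 3*(-8)) = -21*2/(4 - 24) = -21*2/(-20) = -21*(-1)*2/20 = -7*(-3/10) = 21/10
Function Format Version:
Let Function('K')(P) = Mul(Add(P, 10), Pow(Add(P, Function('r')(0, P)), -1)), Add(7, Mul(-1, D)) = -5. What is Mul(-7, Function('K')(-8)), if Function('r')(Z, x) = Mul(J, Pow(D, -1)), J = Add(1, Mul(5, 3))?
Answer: Rational(21, 10) ≈ 2.1000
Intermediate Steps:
D = 12 (D = Add(7, Mul(-1, -5)) = Add(7, 5) = 12)
J = 16 (J = Add(1, 15) = 16)
Function('r')(Z, x) = Rational(4, 3) (Function('r')(Z, x) = Mul(16, Pow(12, -1)) = Mul(16, Rational(1, 12)) = Rational(4, 3))
Function('K')(P) = Mul(Pow(Add(Rational(4, 3), P), -1), Add(10, P)) (Function('K')(P) = Mul(Add(P, 10), Pow(Add(P, Rational(4, 3)), -1)) = Mul(Add(10, P), Pow(Add(Rational(4, 3), P), -1)) = Mul(Pow(Add(Rational(4, 3), P), -1), Add(10, P)))
Mul(-7, Function('K')(-8)) = Mul(-7, Mul(3, Pow(Add(4, Mul(3, -8)), -1), Add(10, -8))) = Mul(-7, Mul(3, Pow(Add(4, -24), -1), 2)) = Mul(-7, Mul(3, Pow(-20, -1), 2)) = Mul(-7, Mul(3, Rational(-1, 20), 2)) = Mul(-7, Rational(-3, 10)) = Rational(21, 10)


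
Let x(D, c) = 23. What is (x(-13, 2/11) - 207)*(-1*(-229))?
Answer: -42136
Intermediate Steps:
(x(-13, 2/11) - 207)*(-1*(-229)) = (23 - 207)*(-1*(-229)) = -184*229 = -42136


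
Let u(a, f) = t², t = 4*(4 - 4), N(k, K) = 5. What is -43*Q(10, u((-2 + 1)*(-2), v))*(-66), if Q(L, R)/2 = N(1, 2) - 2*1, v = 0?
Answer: 17028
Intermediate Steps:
t = 0 (t = 4*0 = 0)
u(a, f) = 0 (u(a, f) = 0² = 0)
Q(L, R) = 6 (Q(L, R) = 2*(5 - 2*1) = 2*(5 - 2) = 2*3 = 6)
-43*Q(10, u((-2 + 1)*(-2), v))*(-66) = -43*6*(-66) = -258*(-66) = 17028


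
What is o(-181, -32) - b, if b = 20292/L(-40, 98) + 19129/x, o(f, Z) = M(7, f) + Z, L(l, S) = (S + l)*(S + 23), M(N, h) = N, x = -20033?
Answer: -1893526082/70295797 ≈ -26.937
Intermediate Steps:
L(l, S) = (23 + S)*(S + l) (L(l, S) = (S + l)*(23 + S) = (23 + S)*(S + l))
o(f, Z) = 7 + Z
b = 136131157/70295797 (b = 20292/(98² + 23*98 + 23*(-40) + 98*(-40)) + 19129/(-20033) = 20292/(9604 + 2254 - 920 - 3920) + 19129*(-1/20033) = 20292/7018 - 19129/20033 = 20292*(1/7018) - 19129/20033 = 10146/3509 - 19129/20033 = 136131157/70295797 ≈ 1.9365)
o(-181, -32) - b = (7 - 32) - 1*136131157/70295797 = -25 - 136131157/70295797 = -1893526082/70295797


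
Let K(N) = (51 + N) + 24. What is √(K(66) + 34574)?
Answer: √34715 ≈ 186.32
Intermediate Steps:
K(N) = 75 + N
√(K(66) + 34574) = √((75 + 66) + 34574) = √(141 + 34574) = √34715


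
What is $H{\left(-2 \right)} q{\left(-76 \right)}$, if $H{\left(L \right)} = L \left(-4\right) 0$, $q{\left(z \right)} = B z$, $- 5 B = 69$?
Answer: $0$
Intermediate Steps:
$B = - \frac{69}{5}$ ($B = \left(- \frac{1}{5}\right) 69 = - \frac{69}{5} \approx -13.8$)
$q{\left(z \right)} = - \frac{69 z}{5}$
$H{\left(L \right)} = 0$ ($H{\left(L \right)} = - 4 L 0 = 0$)
$H{\left(-2 \right)} q{\left(-76 \right)} = 0 \left(\left(- \frac{69}{5}\right) \left(-76\right)\right) = 0 \cdot \frac{5244}{5} = 0$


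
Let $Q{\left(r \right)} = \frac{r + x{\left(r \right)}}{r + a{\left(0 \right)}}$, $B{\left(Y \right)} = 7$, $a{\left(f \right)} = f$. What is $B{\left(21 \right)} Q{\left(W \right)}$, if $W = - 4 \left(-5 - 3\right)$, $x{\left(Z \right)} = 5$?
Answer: $\frac{259}{32} \approx 8.0938$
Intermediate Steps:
$W = 32$ ($W = \left(-4\right) \left(-8\right) = 32$)
$Q{\left(r \right)} = \frac{5 + r}{r}$ ($Q{\left(r \right)} = \frac{r + 5}{r + 0} = \frac{5 + r}{r}$)
$B{\left(21 \right)} Q{\left(W \right)} = 7 \frac{5 + 32}{32} = 7 \cdot \frac{1}{32} \cdot 37 = 7 \cdot \frac{37}{32} = \frac{259}{32}$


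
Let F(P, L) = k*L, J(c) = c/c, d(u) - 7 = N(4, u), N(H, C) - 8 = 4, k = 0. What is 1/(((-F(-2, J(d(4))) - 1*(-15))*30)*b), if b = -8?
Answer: -1/3600 ≈ -0.00027778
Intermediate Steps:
N(H, C) = 12 (N(H, C) = 8 + 4 = 12)
d(u) = 19 (d(u) = 7 + 12 = 19)
J(c) = 1
F(P, L) = 0 (F(P, L) = 0*L = 0)
1/(((-F(-2, J(d(4))) - 1*(-15))*30)*b) = 1/(((-1*0 - 1*(-15))*30)*(-8)) = 1/(((0 + 15)*30)*(-8)) = 1/((15*30)*(-8)) = 1/(450*(-8)) = 1/(-3600) = -1/3600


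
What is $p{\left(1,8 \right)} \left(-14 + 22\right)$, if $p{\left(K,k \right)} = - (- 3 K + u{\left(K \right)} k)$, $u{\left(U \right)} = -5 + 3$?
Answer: $152$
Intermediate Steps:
$u{\left(U \right)} = -2$
$p{\left(K,k \right)} = 2 k + 3 K$ ($p{\left(K,k \right)} = - (- 3 K - 2 k) = 2 k + 3 K$)
$p{\left(1,8 \right)} \left(-14 + 22\right) = \left(2 \cdot 8 + 3 \cdot 1\right) \left(-14 + 22\right) = \left(16 + 3\right) 8 = 19 \cdot 8 = 152$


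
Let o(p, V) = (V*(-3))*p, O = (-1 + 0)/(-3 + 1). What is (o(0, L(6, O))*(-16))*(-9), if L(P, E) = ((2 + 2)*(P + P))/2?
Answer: 0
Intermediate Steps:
O = ½ (O = -1/(-2) = -1*(-½) = ½ ≈ 0.50000)
L(P, E) = 4*P (L(P, E) = (4*(2*P))*(½) = (8*P)*(½) = 4*P)
o(p, V) = -3*V*p (o(p, V) = (-3*V)*p = -3*V*p)
(o(0, L(6, O))*(-16))*(-9) = (-3*4*6*0*(-16))*(-9) = (-3*24*0*(-16))*(-9) = (0*(-16))*(-9) = 0*(-9) = 0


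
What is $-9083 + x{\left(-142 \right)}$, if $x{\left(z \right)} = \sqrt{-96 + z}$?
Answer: $-9083 + i \sqrt{238} \approx -9083.0 + 15.427 i$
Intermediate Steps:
$-9083 + x{\left(-142 \right)} = -9083 + \sqrt{-96 - 142} = -9083 + \sqrt{-238} = -9083 + i \sqrt{238}$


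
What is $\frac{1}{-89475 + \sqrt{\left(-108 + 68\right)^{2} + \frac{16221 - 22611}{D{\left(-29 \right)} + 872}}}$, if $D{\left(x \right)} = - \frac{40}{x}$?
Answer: $- \frac{226622280}{20277024469051} - \frac{2 \sqrt{63857412670}}{101385122345255} \approx -1.1181 \cdot 10^{-5}$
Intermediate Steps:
$\frac{1}{-89475 + \sqrt{\left(-108 + 68\right)^{2} + \frac{16221 - 22611}{D{\left(-29 \right)} + 872}}} = \frac{1}{-89475 + \sqrt{\left(-108 + 68\right)^{2} + \frac{16221 - 22611}{- \frac{40}{-29} + 872}}} = \frac{1}{-89475 + \sqrt{\left(-40\right)^{2} - \frac{6390}{\left(-40\right) \left(- \frac{1}{29}\right) + 872}}} = \frac{1}{-89475 + \sqrt{1600 - \frac{6390}{\frac{40}{29} + 872}}} = \frac{1}{-89475 + \sqrt{1600 - \frac{6390}{\frac{25328}{29}}}} = \frac{1}{-89475 + \sqrt{1600 - \frac{92655}{12664}}} = \frac{1}{-89475 + \sqrt{\frac{20169745}{12664}}} = \frac{1}{-89475 + \frac{\sqrt{63857412670}}{6332}}$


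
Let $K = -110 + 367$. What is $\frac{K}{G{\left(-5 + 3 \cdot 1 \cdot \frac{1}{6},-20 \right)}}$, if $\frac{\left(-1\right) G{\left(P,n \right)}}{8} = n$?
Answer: $\frac{257}{160} \approx 1.6063$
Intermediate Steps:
$G{\left(P,n \right)} = - 8 n$
$K = 257$
$\frac{K}{G{\left(-5 + 3 \cdot 1 \cdot \frac{1}{6},-20 \right)}} = \frac{257}{\left(-8\right) \left(-20\right)} = \frac{257}{160}$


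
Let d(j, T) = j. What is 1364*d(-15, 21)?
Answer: -20460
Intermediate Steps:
1364*d(-15, 21) = 1364*(-15) = -20460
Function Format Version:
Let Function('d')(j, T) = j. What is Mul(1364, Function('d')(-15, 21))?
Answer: -20460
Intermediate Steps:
Mul(1364, Function('d')(-15, 21)) = Mul(1364, -15) = -20460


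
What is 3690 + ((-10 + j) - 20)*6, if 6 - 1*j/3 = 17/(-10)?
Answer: 18243/5 ≈ 3648.6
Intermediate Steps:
j = 231/10 (j = 18 - 51/(-10) = 18 - 51*(-1)/10 = 18 - 3*(-17/10) = 18 + 51/10 = 231/10 ≈ 23.100)
3690 + ((-10 + j) - 20)*6 = 3690 + ((-10 + 231/10) - 20)*6 = 3690 + (131/10 - 20)*6 = 3690 - 69/10*6 = 3690 - 207/5 = 18243/5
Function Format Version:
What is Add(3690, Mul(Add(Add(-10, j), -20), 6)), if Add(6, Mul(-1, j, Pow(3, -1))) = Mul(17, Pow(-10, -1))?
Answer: Rational(18243, 5) ≈ 3648.6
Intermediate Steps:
j = Rational(231, 10) (j = Add(18, Mul(-3, Mul(17, Pow(-10, -1)))) = Add(18, Mul(-3, Mul(17, Rational(-1, 10)))) = Add(18, Mul(-3, Rational(-17, 10))) = Add(18, Rational(51, 10)) = Rational(231, 10) ≈ 23.100)
Add(3690, Mul(Add(Add(-10, j), -20), 6)) = Add(3690, Mul(Add(Add(-10, Rational(231, 10)), -20), 6)) = Add(3690, Mul(Add(Rational(131, 10), -20), 6)) = Add(3690, Mul(Rational(-69, 10), 6)) = Add(3690, Rational(-207, 5)) = Rational(18243, 5)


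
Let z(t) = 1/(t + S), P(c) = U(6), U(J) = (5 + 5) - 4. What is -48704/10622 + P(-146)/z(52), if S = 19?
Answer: 2238134/5311 ≈ 421.42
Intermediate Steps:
U(J) = 6 (U(J) = 10 - 4 = 6)
P(c) = 6
z(t) = 1/(19 + t) (z(t) = 1/(t + 19) = 1/(19 + t))
-48704/10622 + P(-146)/z(52) = -48704/10622 + 6/(1/(19 + 52)) = -48704*1/10622 + 6/(1/71) = -24352/5311 + 6/(1/71) = -24352/5311 + 6*71 = -24352/5311 + 426 = 2238134/5311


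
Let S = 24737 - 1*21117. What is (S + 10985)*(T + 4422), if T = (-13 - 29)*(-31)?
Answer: 83599020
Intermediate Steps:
S = 3620 (S = 24737 - 21117 = 3620)
T = 1302 (T = -42*(-31) = 1302)
(S + 10985)*(T + 4422) = (3620 + 10985)*(1302 + 4422) = 14605*5724 = 83599020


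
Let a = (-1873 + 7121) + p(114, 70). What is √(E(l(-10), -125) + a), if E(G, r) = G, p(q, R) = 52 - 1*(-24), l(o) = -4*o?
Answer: 6*√149 ≈ 73.239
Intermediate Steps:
p(q, R) = 76 (p(q, R) = 52 + 24 = 76)
a = 5324 (a = (-1873 + 7121) + 76 = 5248 + 76 = 5324)
√(E(l(-10), -125) + a) = √(-4*(-10) + 5324) = √(40 + 5324) = √5364 = 6*√149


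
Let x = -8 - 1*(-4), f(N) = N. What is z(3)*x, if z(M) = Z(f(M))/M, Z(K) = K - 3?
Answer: 0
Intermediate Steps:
x = -4 (x = -8 + 4 = -4)
Z(K) = -3 + K
z(M) = (-3 + M)/M
z(3)*x = ((-3 + 3)/3)*(-4) = ((⅓)*0)*(-4) = 0*(-4) = 0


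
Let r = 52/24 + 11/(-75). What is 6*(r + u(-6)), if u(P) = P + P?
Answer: -1497/25 ≈ -59.880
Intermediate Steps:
u(P) = 2*P
r = 101/50 (r = 52*(1/24) + 11*(-1/75) = 13/6 - 11/75 = 101/50 ≈ 2.0200)
6*(r + u(-6)) = 6*(101/50 + 2*(-6)) = 6*(101/50 - 12) = 6*(-499/50) = -1497/25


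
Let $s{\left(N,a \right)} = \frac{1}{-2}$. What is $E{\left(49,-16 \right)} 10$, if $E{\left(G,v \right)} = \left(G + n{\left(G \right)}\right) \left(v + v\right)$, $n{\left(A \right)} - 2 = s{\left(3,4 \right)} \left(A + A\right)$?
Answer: $-640$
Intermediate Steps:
$s{\left(N,a \right)} = - \frac{1}{2}$
$n{\left(A \right)} = 2 - A$ ($n{\left(A \right)} = 2 - \frac{A + A}{2} = 2 - \frac{2 A}{2} = 2 - A$)
$E{\left(G,v \right)} = 4 v$ ($E{\left(G,v \right)} = \left(G - \left(-2 + G\right)\right) \left(v + v\right) = 2 \cdot 2 v = 4 v$)
$E{\left(49,-16 \right)} 10 = 4 \left(-16\right) 10 = \left(-64\right) 10 = -640$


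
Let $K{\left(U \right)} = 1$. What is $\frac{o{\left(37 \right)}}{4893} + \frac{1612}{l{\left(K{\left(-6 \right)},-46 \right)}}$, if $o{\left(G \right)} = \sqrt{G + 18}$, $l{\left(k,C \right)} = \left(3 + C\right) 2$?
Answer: $- \frac{806}{43} + \frac{\sqrt{55}}{4893} \approx -18.743$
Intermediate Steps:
$l{\left(k,C \right)} = 6 + 2 C$
$o{\left(G \right)} = \sqrt{18 + G}$
$\frac{o{\left(37 \right)}}{4893} + \frac{1612}{l{\left(K{\left(-6 \right)},-46 \right)}} = \frac{\sqrt{18 + 37}}{4893} + \frac{1612}{6 + 2 \left(-46\right)} = \sqrt{55} \cdot \frac{1}{4893} + \frac{1612}{6 - 92} = \frac{\sqrt{55}}{4893} + \frac{1612}{-86} = \frac{\sqrt{55}}{4893} + 1612 \left(- \frac{1}{86}\right) = \frac{\sqrt{55}}{4893} - \frac{806}{43} = - \frac{806}{43} + \frac{\sqrt{55}}{4893}$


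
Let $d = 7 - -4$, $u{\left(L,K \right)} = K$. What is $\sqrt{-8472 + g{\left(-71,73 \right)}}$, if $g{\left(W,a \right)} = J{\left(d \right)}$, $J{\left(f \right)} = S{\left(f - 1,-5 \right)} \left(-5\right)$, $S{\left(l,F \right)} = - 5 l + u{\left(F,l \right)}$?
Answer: $4 i \sqrt{517} \approx 90.951 i$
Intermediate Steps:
$d = 11$ ($d = 7 + 4 = 11$)
$S{\left(l,F \right)} = - 4 l$ ($S{\left(l,F \right)} = - 5 l + l = - 4 l$)
$J{\left(f \right)} = -20 + 20 f$ ($J{\left(f \right)} = - 4 \left(f - 1\right) \left(-5\right) = - 4 \left(-1 + f\right) \left(-5\right) = \left(4 - 4 f\right) \left(-5\right) = -20 + 20 f$)
$g{\left(W,a \right)} = 200$ ($g{\left(W,a \right)} = -20 + 20 \cdot 11 = -20 + 220 = 200$)
$\sqrt{-8472 + g{\left(-71,73 \right)}} = \sqrt{-8472 + 200} = \sqrt{-8272} = 4 i \sqrt{517}$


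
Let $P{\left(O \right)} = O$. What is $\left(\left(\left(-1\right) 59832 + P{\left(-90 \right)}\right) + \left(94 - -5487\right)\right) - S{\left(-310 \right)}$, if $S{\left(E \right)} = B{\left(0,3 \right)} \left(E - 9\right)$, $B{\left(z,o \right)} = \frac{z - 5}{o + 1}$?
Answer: $- \frac{218959}{4} \approx -54740.0$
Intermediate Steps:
$B{\left(z,o \right)} = \frac{-5 + z}{1 + o}$
$S{\left(E \right)} = \frac{45}{4} - \frac{5 E}{4}$ ($S{\left(E \right)} = \frac{-5 + 0}{1 + 3} \left(E - 9\right) = \frac{1}{4} \left(-5\right) \left(-9 + E\right) = - \frac{5 \left(-9 + E\right)}{4} = \frac{45}{4} - \frac{5 E}{4}$)
$\left(\left(\left(-1\right) 59832 + P{\left(-90 \right)}\right) + \left(94 - -5487\right)\right) - S{\left(-310 \right)} = \left(\left(\left(-1\right) 59832 - 90\right) + \left(94 - -5487\right)\right) - \left(\frac{45}{4} - - \frac{775}{2}\right) = \left(\left(-59832 - 90\right) + \left(94 + 5487\right)\right) - \left(\frac{45}{4} + \frac{775}{2}\right) = \left(-59922 + 5581\right) - \frac{1595}{4} = -54341 - \frac{1595}{4} = - \frac{218959}{4}$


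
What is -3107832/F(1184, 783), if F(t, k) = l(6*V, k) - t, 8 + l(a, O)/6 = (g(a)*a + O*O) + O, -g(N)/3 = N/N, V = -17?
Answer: -59766/70843 ≈ -0.84364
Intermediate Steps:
g(N) = -3 (g(N) = -3*N/N = -3*1 = -3)
l(a, O) = -48 - 18*a + 6*O + 6*O² (l(a, O) = -48 + 6*((-3*a + O*O) + O) = -48 + 6*((-3*a + O²) + O) = -48 + 6*((O² - 3*a) + O) = -48 + 6*(O + O² - 3*a) = -48 + (-18*a + 6*O + 6*O²) = -48 - 18*a + 6*O + 6*O²)
F(t, k) = 1788 - t + 6*k + 6*k² (F(t, k) = (-48 - 108*(-17) + 6*k + 6*k²) - t = (-48 - 18*(-102) + 6*k + 6*k²) - t = (-48 + 1836 + 6*k + 6*k²) - t = (1788 + 6*k + 6*k²) - t = 1788 - t + 6*k + 6*k²)
-3107832/F(1184, 783) = -3107832/(1788 - 1*1184 + 6*783 + 6*783²) = -3107832/(1788 - 1184 + 4698 + 6*613089) = -3107832/(1788 - 1184 + 4698 + 3678534) = -3107832/3683836 = -3107832*1/3683836 = -59766/70843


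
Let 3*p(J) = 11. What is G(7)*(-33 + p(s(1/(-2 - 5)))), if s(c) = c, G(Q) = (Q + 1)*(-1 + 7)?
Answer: -1408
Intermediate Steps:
G(Q) = 6 + 6*Q (G(Q) = (1 + Q)*6 = 6 + 6*Q)
p(J) = 11/3 (p(J) = (⅓)*11 = 11/3)
G(7)*(-33 + p(s(1/(-2 - 5)))) = (6 + 6*7)*(-33 + 11/3) = (6 + 42)*(-88/3) = 48*(-88/3) = -1408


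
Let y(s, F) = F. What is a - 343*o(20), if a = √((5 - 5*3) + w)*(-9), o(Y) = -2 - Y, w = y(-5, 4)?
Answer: 7546 - 9*I*√6 ≈ 7546.0 - 22.045*I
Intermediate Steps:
w = 4
a = -9*I*√6 (a = √((5 - 5*3) + 4)*(-9) = √((5 - 15) + 4)*(-9) = √(-10 + 4)*(-9) = √(-6)*(-9) = (I*√6)*(-9) = -9*I*√6 ≈ -22.045*I)
a - 343*o(20) = -9*I*√6 - 343*(-2 - 1*20) = -9*I*√6 - 343*(-2 - 20) = -9*I*√6 - 343*(-22) = -9*I*√6 + 7546 = 7546 - 9*I*√6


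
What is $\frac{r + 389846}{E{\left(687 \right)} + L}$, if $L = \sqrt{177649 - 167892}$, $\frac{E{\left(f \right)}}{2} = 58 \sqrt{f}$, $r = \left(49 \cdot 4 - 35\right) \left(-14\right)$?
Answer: $\frac{387592}{\sqrt{9757} + 116 \sqrt{687}} \approx 123.47$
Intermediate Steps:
$r = -2254$ ($r = \left(196 - 35\right) \left(-14\right) = 161 \left(-14\right) = -2254$)
$E{\left(f \right)} = 116 \sqrt{f}$ ($E{\left(f \right)} = 2 \cdot 58 \sqrt{f} = 116 \sqrt{f}$)
$L = \sqrt{9757} \approx 98.778$
$\frac{r + 389846}{E{\left(687 \right)} + L} = \frac{-2254 + 389846}{116 \sqrt{687} + \sqrt{9757}} = \frac{387592}{\sqrt{9757} + 116 \sqrt{687}}$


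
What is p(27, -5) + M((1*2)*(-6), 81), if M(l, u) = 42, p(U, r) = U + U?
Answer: 96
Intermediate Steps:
p(U, r) = 2*U
p(27, -5) + M((1*2)*(-6), 81) = 2*27 + 42 = 54 + 42 = 96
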